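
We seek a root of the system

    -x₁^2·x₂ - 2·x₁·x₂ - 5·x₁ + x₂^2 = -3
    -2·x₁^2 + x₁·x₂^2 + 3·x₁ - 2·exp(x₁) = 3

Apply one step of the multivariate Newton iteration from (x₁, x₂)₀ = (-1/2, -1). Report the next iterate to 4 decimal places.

(0.8315, -0.6609)

At (-1/2, -1): F = (5.7500, -6.713061).
Jacobian J = [[-2·x₁·x₂ - 2·x₂ - 5, -x₁^2 - 2·x₁ + 2·x₂], [-4·x₁ + x₂^2 - 2·exp(x₁) + 3, 2·x₁·x₂]].
At the point, J = [[-4.0000, -1.2500], [4.786939, 1.0000]] (det J = 1.983673).
Solving J·Δ = −F gives Δ = (1.3315, 0.3391).
Then the next iterate is (x₁, x₂)₁ = (0.8315, -0.6609).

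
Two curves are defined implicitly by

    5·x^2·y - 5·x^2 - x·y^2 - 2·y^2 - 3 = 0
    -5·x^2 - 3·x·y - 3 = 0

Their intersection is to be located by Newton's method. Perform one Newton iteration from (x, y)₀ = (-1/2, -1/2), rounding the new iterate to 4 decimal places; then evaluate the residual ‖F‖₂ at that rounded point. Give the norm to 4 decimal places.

6.1963

At (-1/2, -1/2): F = (-5.2500, -5.0000).
Jacobian J = [[10·x·y - 10·x - y^2, 5·x^2 - 2·x·y - 4·y], [-10·x - 3·y, -3·x]].
At the point, J = [[7.2500, 2.7500], [6.5000, 1.5000]] (det J = -7.0000).
Solving J·Δ = −F gives Δ = (0.8393, -0.3036).
Then the next iterate is (x, y)₁ = (0.3393, -0.8036).
Re-evaluating at (0.3393, -0.8036): F = (-5.548849, -2.757638), so ‖F‖₂ = 6.1963.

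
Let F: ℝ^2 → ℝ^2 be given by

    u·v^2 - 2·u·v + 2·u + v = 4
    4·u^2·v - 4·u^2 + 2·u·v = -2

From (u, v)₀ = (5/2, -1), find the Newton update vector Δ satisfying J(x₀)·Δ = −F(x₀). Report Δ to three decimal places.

(-1.105, 0.219)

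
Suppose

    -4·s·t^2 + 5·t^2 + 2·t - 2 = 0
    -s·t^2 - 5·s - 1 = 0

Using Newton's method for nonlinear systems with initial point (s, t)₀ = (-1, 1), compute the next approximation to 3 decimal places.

At (-1, 1): F = (9.000, 5.000).
Jacobian J = [[-4·t^2, -8·s·t + 10·t + 2], [-t^2 - 5, -2·s·t]].
At the point, J = [[-4.000, 20.000], [-6.000, 2.000]] (det J = 112.000).
Solving J·Δ = −F gives Δ = (0.732, -0.304).
Then the next iterate is (s, t)₁ = (-0.268, 0.696).

(-0.268, 0.696)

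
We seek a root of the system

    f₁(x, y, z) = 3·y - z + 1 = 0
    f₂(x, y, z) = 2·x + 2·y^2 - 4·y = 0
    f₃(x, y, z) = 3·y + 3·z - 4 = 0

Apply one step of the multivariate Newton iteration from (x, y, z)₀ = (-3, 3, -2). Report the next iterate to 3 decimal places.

At (-3, 3, -2): F = (12.000, 0.000, -1.000).
Jacobian J = [[0, 3, -1], [2, 4·y - 4, 0], [0, 3, 3]].
At the point, J = [[0.000, 3.000, -1.000], [2.000, 8.000, 0.000], [0.000, 3.000, 3.000]] (det J = -24.000).
Solving J·Δ = −F gives Δ = (11.667, -2.917, 3.250).
Then the next iterate is (x, y, z)₁ = (8.667, 0.083, 1.250).

(8.667, 0.083, 1.250)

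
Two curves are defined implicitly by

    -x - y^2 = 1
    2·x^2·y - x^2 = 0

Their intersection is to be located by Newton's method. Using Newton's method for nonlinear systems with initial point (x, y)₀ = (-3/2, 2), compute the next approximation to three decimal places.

At (-3/2, 2): F = (-3.500, 6.750).
Jacobian J = [[-1, -2·y], [4·x·y - 2·x, 2·x^2]].
At the point, J = [[-1.000, -4.000], [-9.000, 4.500]] (det J = -40.500).
Solving J·Δ = −F gives Δ = (0.278, -0.944).
Then the next iterate is (x, y)₁ = (-1.222, 1.056).

(-1.222, 1.056)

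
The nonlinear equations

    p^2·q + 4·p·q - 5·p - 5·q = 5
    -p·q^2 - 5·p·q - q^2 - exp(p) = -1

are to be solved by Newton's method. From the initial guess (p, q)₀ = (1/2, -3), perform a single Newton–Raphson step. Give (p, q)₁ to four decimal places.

(0.3864, -1.9011)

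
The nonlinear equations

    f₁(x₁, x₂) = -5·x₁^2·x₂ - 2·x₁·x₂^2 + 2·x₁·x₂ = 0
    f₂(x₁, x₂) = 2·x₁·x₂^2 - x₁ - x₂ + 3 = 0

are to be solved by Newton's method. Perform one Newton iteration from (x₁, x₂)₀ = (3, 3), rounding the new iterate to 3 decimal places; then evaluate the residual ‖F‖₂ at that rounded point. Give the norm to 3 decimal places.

At (3, 3): F = (-171.000, 51.000).
Jacobian J = [[-10·x₁·x₂ - 2·x₂^2 + 2·x₂, -5·x₁^2 - 4·x₁·x₂ + 2·x₁], [2·x₂^2 - 1, 4·x₁·x₂ - 1]].
At the point, J = [[-102.000, -75.000], [17.000, 35.000]] (det J = -2295.000).
Solving J·Δ = −F gives Δ = (-0.941, -1.000).
Then the next iterate is (x₁, x₂)₁ = (2.059, 2.000).
Re-evaluating at (2.059, 2.000): F = (-50.63081, 15.413), so ‖F‖₂ = 52.925.

52.925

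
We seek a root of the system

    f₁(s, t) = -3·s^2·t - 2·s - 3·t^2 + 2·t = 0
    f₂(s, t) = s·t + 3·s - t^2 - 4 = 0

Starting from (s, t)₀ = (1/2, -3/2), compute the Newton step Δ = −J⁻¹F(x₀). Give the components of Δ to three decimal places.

(3.425, 0.104)

At (1/2, -3/2): F = (-9.625, -5.500).
Jacobian J = [[-6·s·t - 2, -3·s^2 - 6·t + 2], [t + 3, s - 2·t]].
At the point, J = [[2.500, 10.250], [1.500, 3.500]] (det J = -6.625).
Solving J·Δ = −F gives Δ = (3.425, 0.104).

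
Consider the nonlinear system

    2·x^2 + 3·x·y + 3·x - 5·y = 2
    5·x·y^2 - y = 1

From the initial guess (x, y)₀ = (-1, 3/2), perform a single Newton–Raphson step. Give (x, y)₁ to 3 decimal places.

At (-1, 3/2): F = (-15.000, -13.750).
Jacobian J = [[4·x + 3·y + 3, 3·x - 5], [5·y^2, 10·x·y - 1]].
At the point, J = [[3.500, -8.000], [11.250, -16.000]] (det J = 34.000).
Solving J·Δ = −F gives Δ = (-3.824, -3.548).
Then the next iterate is (x, y)₁ = (-4.824, -2.048).

(-4.824, -2.048)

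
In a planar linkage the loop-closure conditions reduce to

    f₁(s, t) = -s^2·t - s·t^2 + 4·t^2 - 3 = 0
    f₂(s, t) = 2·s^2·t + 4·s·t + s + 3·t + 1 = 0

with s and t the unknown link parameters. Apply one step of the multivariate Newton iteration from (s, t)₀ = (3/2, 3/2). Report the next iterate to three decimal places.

At (3/2, 3/2): F = (-0.750, 22.750).
Jacobian J = [[-2·s·t - t^2, -s^2 - 2·s·t + 8·t], [4·s·t + 4·t + 1, 2·s^2 + 4·s + 3]].
At the point, J = [[-6.750, 5.250], [16.000, 13.500]] (det J = -175.125).
Solving J·Δ = −F gives Δ = (-0.740, -0.808).
Then the next iterate is (s, t)₁ = (0.760, 0.692).

(0.760, 0.692)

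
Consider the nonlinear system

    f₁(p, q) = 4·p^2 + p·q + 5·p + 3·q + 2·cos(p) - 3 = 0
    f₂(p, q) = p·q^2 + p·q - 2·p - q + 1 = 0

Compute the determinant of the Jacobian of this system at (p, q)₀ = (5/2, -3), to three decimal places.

-302.841

J = [[8·p + q - 2·sin(p) + 5, p + 3], [q^2 + q - 2, 2·p·q + p - 1]].
At the point, J = [[20.80306, 5.500], [4.000, -13.500]].
det J = -302.841.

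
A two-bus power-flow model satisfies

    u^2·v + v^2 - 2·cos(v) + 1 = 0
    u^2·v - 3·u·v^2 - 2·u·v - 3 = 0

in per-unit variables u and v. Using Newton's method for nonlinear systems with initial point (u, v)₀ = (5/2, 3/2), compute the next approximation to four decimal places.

At (5/2, 3/2): F = (12.483526, -18.0000).
Jacobian J = [[2·u·v, u^2 + 2·v + 2·sin(v)], [2·u·v - 3·v^2 - 2·v, u^2 - 6·u·v - 2·u]].
At the point, J = [[7.5000, 11.244990], [-2.2500, -21.2500]] (det J = -134.073773).
Solving J·Δ = −F gives Δ = (-0.4689, -0.7974).
Then the next iterate is (u, v)₁ = (2.0311, 0.7026).

(2.0311, 0.7026)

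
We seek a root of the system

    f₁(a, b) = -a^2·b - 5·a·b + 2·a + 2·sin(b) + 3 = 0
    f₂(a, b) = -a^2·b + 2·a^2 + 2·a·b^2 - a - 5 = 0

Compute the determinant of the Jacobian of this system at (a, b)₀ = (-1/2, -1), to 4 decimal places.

17.1612

J = [[-2·a·b - 5·b + 2, -a^2 - 5·a + 2·cos(b)], [-2·a·b + 4·a + 2·b^2 - 1, -a^2 + 4·a·b]].
At the point, J = [[6.0000, 3.330605], [-2.0000, 1.7500]].
det J = 17.1612.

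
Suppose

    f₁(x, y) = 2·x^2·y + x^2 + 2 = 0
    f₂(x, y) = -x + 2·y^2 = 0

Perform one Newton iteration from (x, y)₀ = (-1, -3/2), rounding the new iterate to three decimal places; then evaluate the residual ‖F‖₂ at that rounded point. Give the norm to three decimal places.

2.828

At (-1, -3/2): F = (0.000, 5.500).
Jacobian J = [[4·x·y + 2·x, 2·x^2], [-1, 4·y]].
At the point, J = [[4.000, 2.000], [-1.000, -6.000]] (det J = -22.000).
Solving J·Δ = −F gives Δ = (-0.500, 1.000).
Then the next iterate is (x, y)₁ = (-1.500, -0.500).
Re-evaluating at (-1.500, -0.500): F = (2.000, 2.000), so ‖F‖₂ = 2.828.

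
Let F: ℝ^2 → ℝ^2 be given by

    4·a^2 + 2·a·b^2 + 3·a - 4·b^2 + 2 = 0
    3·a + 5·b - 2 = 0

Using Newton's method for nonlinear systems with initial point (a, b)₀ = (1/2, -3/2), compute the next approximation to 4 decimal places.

At (1/2, -3/2): F = (-2.2500, -8.0000).
Jacobian J = [[8·a + 2·b^2 + 3, 4·a·b - 8·b], [3, 5]].
At the point, J = [[11.5000, 9.0000], [3.0000, 5.0000]] (det J = 30.5000).
Solving J·Δ = −F gives Δ = (-1.9918, 2.7951).
Then the next iterate is (a, b)₁ = (-1.4918, 1.2951).

(-1.4918, 1.2951)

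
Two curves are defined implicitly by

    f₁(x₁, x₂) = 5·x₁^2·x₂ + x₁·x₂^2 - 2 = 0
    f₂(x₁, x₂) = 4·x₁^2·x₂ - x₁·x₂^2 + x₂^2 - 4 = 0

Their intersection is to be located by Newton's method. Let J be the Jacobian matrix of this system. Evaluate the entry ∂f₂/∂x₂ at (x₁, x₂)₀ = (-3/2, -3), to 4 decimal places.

∂f₂/∂x₂ = 4·x₁^2 - 2·x₁·x₂ + 2·x₂.
At (-3/2, -3) this is -6.0000.

-6.0000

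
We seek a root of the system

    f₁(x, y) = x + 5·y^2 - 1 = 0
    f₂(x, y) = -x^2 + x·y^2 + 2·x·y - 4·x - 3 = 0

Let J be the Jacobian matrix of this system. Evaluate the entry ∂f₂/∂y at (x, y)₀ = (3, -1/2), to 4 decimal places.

3.0000

∂f₂/∂y = 2·x·y + 2·x.
At (3, -1/2) this is 3.0000.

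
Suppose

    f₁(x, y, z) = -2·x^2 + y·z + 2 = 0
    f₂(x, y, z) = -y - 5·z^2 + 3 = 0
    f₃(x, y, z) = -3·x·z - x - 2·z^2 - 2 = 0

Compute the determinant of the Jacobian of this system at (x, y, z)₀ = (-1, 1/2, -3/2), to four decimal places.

J = [[-4·x, z, y], [0, -1, -10·z], [-3·z - 1, 0, -3·x - 4·z]].
At the point, J = [[4.0000, -1.5000, 0.5000], [0.0000, -1.0000, 15.0000], [3.5000, 0.0000, 9.0000]].
det J = -113.0000.

-113.0000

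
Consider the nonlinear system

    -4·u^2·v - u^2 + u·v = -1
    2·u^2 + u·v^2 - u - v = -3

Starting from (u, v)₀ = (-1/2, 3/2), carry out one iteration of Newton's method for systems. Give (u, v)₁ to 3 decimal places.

At (-1/2, 3/2): F = (-1.500, 1.375).
Jacobian J = [[-8·u·v - 2·u + v, -4·u^2 + u], [4·u + v^2 - 1, 2·u·v - 1]].
At the point, J = [[8.500, -1.500], [-0.750, -2.500]] (det J = -22.375).
Solving J·Δ = −F gives Δ = (0.260, 0.472).
Then the next iterate is (u, v)₁ = (-0.240, 1.972).

(-0.240, 1.972)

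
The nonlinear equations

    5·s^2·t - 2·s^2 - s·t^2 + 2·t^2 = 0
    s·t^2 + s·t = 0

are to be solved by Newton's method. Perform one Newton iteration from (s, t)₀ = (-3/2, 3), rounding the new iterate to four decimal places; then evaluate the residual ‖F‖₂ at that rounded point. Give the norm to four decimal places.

18.4095

At (-3/2, 3): F = (60.7500, -18.0000).
Jacobian J = [[10·s·t - 4·s - t^2, 5·s^2 - 2·s·t + 4·t], [t^2 + t, 2·s·t + s]].
At the point, J = [[-48.0000, 32.2500], [12.0000, -10.5000]] (det J = 117.0000).
Solving J·Δ = −F gives Δ = (0.4904, -1.1538).
Then the next iterate is (s, t)₁ = (-1.0096, 1.8462).
Re-evaluating at (-1.0096, 1.8462): F = (17.628586, -5.305099), so ‖F‖₂ = 18.4095.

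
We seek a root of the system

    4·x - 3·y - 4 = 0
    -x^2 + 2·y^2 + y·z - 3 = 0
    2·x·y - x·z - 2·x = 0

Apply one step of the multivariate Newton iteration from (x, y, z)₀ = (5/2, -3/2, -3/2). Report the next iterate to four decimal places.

(0.4882, -0.6824, -0.5483)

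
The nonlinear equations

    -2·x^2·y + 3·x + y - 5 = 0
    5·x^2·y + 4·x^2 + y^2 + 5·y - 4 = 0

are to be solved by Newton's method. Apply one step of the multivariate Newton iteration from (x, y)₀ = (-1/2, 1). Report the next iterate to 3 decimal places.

At (-1/2, 1): F = (-6.000, 4.250).
Jacobian J = [[-4·x·y + 3, -2·x^2 + 1], [10·x·y + 8·x, 5·x^2 + 2·y + 5]].
At the point, J = [[5.000, 0.500], [-9.000, 8.250]] (det J = 45.750).
Solving J·Δ = −F gives Δ = (1.128, 0.716).
Then the next iterate is (x, y)₁ = (0.628, 1.716).

(0.628, 1.716)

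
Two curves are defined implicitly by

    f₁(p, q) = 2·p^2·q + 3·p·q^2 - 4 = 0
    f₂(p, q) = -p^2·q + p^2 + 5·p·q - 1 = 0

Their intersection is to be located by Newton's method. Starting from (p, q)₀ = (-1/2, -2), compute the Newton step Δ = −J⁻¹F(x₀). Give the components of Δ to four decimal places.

(0.0154, 1.6543)

At (-1/2, -2): F = (-11.0000, 4.7500).
Jacobian J = [[4·p·q + 3·q^2, 2·p^2 + 6·p·q], [-2·p·q + 2·p + 5·q, -p^2 + 5·p]].
At the point, J = [[16.0000, 6.5000], [-13.0000, -2.7500]] (det J = 40.5000).
Solving J·Δ = −F gives Δ = (0.0154, 1.6543).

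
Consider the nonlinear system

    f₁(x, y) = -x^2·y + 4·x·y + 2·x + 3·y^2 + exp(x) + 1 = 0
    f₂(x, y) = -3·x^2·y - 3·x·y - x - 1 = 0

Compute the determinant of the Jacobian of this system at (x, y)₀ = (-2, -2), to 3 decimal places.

J = [[-2·x·y + 4·y + exp(x) + 2, -x^2 + 4·x + 6·y], [-6·x·y - 3·y - 1, -3·x^2 - 3·x]].
At the point, J = [[-13.86466, -24.000], [-19.000, -6.000]].
det J = -372.812.

-372.812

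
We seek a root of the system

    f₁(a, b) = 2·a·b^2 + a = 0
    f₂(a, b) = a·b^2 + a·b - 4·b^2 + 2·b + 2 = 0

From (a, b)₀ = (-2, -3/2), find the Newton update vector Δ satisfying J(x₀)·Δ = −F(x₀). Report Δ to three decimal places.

At (-2, -3/2): F = (-11.000, -11.500).
Jacobian J = [[2·b^2 + 1, 4·a·b], [b^2 + b, 2·a·b + a - 8·b + 2]].
At the point, J = [[5.500, 12.000], [0.750, 18.000]] (det J = 90.000).
Solving J·Δ = −F gives Δ = (0.667, 0.611).

(0.667, 0.611)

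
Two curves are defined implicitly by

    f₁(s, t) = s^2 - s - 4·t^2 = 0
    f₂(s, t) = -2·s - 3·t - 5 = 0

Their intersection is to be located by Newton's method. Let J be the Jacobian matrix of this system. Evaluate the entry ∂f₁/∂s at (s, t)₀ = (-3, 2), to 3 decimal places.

-7.000

∂f₁/∂s = 2·s - 1.
At (-3, 2) this is -7.000.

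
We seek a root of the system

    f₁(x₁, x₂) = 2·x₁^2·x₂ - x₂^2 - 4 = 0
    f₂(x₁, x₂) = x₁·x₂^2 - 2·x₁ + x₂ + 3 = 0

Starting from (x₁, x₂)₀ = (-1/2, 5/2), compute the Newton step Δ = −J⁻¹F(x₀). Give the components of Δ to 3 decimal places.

(-1.077, -0.803)

At (-1/2, 5/2): F = (-9.000, 3.375).
Jacobian J = [[4·x₁·x₂, 2·x₁^2 - 2·x₂], [x₂^2 - 2, 2·x₁·x₂ + 1]].
At the point, J = [[-5.000, -4.500], [4.250, -1.500]] (det J = 26.625).
Solving J·Δ = −F gives Δ = (-1.077, -0.803).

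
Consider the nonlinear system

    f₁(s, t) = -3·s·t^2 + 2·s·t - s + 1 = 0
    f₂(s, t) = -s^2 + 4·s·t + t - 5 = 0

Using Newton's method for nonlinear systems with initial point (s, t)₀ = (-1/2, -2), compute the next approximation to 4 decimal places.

At (-1/2, -2): F = (9.5000, -3.2500).
Jacobian J = [[-3·t^2 + 2·t - 1, -6·s·t + 2·s], [-2·s + 4·t, 4·s + 1]].
At the point, J = [[-17.0000, -7.0000], [-7.0000, -1.0000]] (det J = -32.0000).
Solving J·Δ = −F gives Δ = (-1.0078, 3.8047).
Then the next iterate is (s, t)₁ = (-1.5078, 1.8047).

(-1.5078, 1.8047)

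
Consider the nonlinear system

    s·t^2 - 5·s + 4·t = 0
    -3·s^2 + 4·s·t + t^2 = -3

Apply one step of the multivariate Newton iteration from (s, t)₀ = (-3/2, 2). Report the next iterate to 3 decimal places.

(-0.319, 6.160)

At (-3/2, 2): F = (9.500, -11.750).
Jacobian J = [[t^2 - 5, 2·s·t + 4], [-6·s + 4·t, 4·s + 2·t]].
At the point, J = [[-1.000, -2.000], [17.000, -2.000]] (det J = 36.000).
Solving J·Δ = −F gives Δ = (1.181, 4.160).
Then the next iterate is (s, t)₁ = (-0.319, 6.160).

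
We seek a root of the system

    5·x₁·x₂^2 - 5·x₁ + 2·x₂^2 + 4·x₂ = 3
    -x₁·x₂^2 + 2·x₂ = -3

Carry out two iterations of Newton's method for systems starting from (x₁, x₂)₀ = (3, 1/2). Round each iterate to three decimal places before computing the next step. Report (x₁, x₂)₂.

At (3, 1/2): F = (-11.750, 3.250).
Jacobian J = [[5·x₂^2 - 5, 10·x₁·x₂ + 4·x₂ + 4], [-x₂^2, -2·x₁·x₂ + 2]].
At the point, J = [[-3.750, 21.000], [-0.250, -1.000]] (det J = 9.000).
Solving J·Δ = −F gives Δ = (6.278, 1.681).
Then the next iterate is (x₁, x₂)₁ = (9.278, 2.181).
Round to (9.278, 2.181) and repeat: F = (189.51366, -36.77123), J = [[18.78381, 215.07718], [-4.75676, -38.47064]].
Δ = (-2.057, -0.702), so (x₁, x₂)₂ = (7.221, 1.479).

(7.221, 1.479)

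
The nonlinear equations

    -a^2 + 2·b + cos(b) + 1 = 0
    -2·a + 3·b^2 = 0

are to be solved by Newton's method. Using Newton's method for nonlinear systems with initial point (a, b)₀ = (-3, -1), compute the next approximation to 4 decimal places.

At (-3, -1): F = (-9.459698, 9.0000).
Jacobian J = [[-2·a, -sin(b) + 2], [-2, 6·b]].
At the point, J = [[6.0000, 2.841471], [-2.0000, -6.0000]] (det J = -30.317058).
Solving J·Δ = −F gives Δ = (1.0286, 1.1571).
Then the next iterate is (a, b)₁ = (-1.9714, 0.1571).

(-1.9714, 0.1571)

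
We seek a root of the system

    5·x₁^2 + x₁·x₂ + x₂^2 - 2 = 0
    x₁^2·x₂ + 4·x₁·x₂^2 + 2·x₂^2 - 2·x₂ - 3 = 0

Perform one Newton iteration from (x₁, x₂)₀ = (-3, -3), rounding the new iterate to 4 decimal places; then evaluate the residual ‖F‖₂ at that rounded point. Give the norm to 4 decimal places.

28.3928

At (-3, -3): F = (61.0000, -114.0000).
Jacobian J = [[10·x₁ + x₂, x₁ + 2·x₂], [2·x₁·x₂ + 4·x₂^2, x₁^2 + 8·x₁·x₂ + 4·x₂ - 2]].
At the point, J = [[-33.0000, -9.0000], [54.0000, 67.0000]] (det J = -1725.0000).
Solving J·Δ = −F gives Δ = (1.7745, 0.2713).
Then the next iterate is (x₁, x₂)₁ = (-1.2255, -2.7287).
Re-evaluating at (-1.2255, -2.7287): F = (16.299077, -23.248421), so ‖F‖₂ = 28.3928.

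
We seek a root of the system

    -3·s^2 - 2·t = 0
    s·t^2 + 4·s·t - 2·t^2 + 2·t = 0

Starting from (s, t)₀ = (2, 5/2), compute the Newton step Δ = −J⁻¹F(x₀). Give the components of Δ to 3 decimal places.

At (2, 5/2): F = (-17.000, 25.000).
Jacobian J = [[-6·s, -2], [t^2 + 4·t, 2·s·t + 4·s - 4·t + 2]].
At the point, J = [[-12.000, -2.000], [16.250, 10.000]] (det J = -87.500).
Solving J·Δ = −F gives Δ = (-1.371, -0.271).

(-1.371, -0.271)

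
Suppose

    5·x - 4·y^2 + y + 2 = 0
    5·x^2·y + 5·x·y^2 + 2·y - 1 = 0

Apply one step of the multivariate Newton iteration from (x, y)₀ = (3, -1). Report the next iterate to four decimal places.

(1.3839, -1.4355)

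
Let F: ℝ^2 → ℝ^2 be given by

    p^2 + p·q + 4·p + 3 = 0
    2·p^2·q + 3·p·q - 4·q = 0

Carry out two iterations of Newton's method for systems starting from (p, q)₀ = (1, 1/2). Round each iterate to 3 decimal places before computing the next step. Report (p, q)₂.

At (1, 1/2): F = (8.500, 0.500).
Jacobian J = [[2·p + q + 4, p], [4·p·q + 3·q, 2·p^2 + 3·p - 4]].
At the point, J = [[6.500, 1.000], [3.500, 1.000]] (det J = 3.000).
Solving J·Δ = −F gives Δ = (-2.667, 8.833).
Then the next iterate is (p, q)₁ = (-1.667, 9.333).
Round to (-1.667, 9.333) and repeat: F = (-16.44722, -32.13559), J = [[9.999, -1.667], [-34.23344, -3.44322]].
Δ = (0.033, -9.666), so (p, q)₂ = (-1.634, -0.333).

(-1.634, -0.333)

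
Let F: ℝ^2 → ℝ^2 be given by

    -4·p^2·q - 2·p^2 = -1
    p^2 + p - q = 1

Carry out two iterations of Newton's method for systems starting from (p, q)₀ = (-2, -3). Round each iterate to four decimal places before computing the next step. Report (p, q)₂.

(0.9351, 0.8060)

At (-2, -3): F = (41.0000, 4.0000).
Jacobian J = [[-8·p·q - 4·p, -4·p^2], [2·p + 1, -1]].
At the point, J = [[-40.0000, -16.0000], [-3.0000, -1.0000]] (det J = -8.0000).
Solving J·Δ = −F gives Δ = (2.8750, -4.6250).
Then the next iterate is (p, q)₁ = (0.8750, -7.6250).
Round to (0.8750, -7.6250) and repeat: F = (22.820312, 8.265625), J = [[49.8750, -3.0625], [2.7500, -1.0000]].
Δ = (0.0601, 8.4310), so (p, q)₂ = (0.9351, 0.8060).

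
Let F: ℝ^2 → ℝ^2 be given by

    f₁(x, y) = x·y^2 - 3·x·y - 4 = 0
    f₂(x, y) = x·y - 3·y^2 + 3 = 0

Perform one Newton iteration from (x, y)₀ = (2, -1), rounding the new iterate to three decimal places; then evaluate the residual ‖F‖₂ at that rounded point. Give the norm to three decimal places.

At (2, -1): F = (4.000, -2.000).
Jacobian J = [[y^2 - 3·y, 2·x·y - 3·x], [y, x - 6·y]].
At the point, J = [[4.000, -10.000], [-1.000, 8.000]] (det J = 22.000).
Solving J·Δ = −F gives Δ = (-0.545, 0.182).
Then the next iterate is (x, y)₁ = (1.455, -0.818).
Re-evaluating at (1.455, -0.818): F = (0.54415, -0.19756), so ‖F‖₂ = 0.579.

0.579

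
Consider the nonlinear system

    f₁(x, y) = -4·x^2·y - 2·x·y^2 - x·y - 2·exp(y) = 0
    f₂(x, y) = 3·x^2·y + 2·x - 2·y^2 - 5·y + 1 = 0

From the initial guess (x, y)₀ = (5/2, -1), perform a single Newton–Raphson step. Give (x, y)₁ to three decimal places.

(0.419, -1.975)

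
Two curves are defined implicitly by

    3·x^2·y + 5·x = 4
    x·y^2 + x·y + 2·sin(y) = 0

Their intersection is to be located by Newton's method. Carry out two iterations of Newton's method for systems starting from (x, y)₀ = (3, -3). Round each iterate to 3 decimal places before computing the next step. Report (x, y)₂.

At (3, -3): F = (-70.000, 17.71776).
Jacobian J = [[6·x·y + 5, 3·x^2], [y^2 + y, 2·x·y + x + 2·cos(y)]].
At the point, J = [[-49.000, 27.000], [6.000, -16.97998]] (det J = 670.01926).
Solving J·Δ = −F gives Δ = (-1.060, 0.669).
Then the next iterate is (x, y)₁ = (1.940, -2.331).
Round to (1.940, -2.331) and repeat: F = (-20.61885, 4.56958), J = [[-22.13284, 11.29080], [3.10256, -8.48242]].
Δ = (-0.807, 0.243), so (x, y)₂ = (1.133, -2.088).

(1.133, -2.088)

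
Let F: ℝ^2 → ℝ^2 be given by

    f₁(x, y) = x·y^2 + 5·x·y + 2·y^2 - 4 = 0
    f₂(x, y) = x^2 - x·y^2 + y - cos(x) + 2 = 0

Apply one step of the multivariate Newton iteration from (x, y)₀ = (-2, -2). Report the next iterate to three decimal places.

At (-2, -2): F = (16.000, 12.41615).
Jacobian J = [[y^2 + 5·y, 2·x·y + 5·x + 4·y], [2·x - y^2 + sin(x), -2·x·y + 1]].
At the point, J = [[-6.000, -10.000], [-8.90930, -7.000]] (det J = -47.09297).
Solving J·Δ = −F gives Δ = (0.258, 1.445).
Then the next iterate is (x, y)₁ = (-1.742, -0.555).

(-1.742, -0.555)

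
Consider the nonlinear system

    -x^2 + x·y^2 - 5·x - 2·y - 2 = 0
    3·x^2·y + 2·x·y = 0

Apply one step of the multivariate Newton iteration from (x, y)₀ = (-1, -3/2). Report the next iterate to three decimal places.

At (-1, -3/2): F = (2.750, -1.500).
Jacobian J = [[-2·x + y^2 - 5, 2·x·y - 2], [6·x·y + 2·y, 3·x^2 + 2·x]].
At the point, J = [[-0.750, 1.000], [6.000, 1.000]] (det J = -6.750).
Solving J·Δ = −F gives Δ = (0.630, -2.278).
Then the next iterate is (x, y)₁ = (-0.370, -3.778).

(-0.370, -3.778)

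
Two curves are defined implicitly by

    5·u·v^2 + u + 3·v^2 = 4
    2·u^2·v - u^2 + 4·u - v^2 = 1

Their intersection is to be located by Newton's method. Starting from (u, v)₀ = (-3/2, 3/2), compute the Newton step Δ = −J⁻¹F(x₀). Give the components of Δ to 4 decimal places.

(-10.1522, -10.3696)

At (-3/2, 3/2): F = (-15.6250, -4.7500).
Jacobian J = [[5·v^2 + 1, 10·u·v + 6·v], [4·u·v - 2·u + 4, 2·u^2 - 2·v]].
At the point, J = [[12.2500, -13.5000], [-2.0000, 1.5000]] (det J = -8.6250).
Solving J·Δ = −F gives Δ = (-10.1522, -10.3696).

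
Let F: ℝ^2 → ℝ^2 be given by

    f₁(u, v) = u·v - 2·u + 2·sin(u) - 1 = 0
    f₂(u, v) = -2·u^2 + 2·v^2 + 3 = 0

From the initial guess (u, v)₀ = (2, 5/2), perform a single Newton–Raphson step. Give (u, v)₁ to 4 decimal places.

(1.7487, 1.5489)

At (2, 5/2): F = (1.818595, 7.5000).
Jacobian J = [[v + 2·cos(u) - 2, u], [-4·u, 4·v]].
At the point, J = [[-0.332294, 2.0000], [-8.0000, 10.0000]] (det J = 12.677063).
Solving J·Δ = −F gives Δ = (-0.2513, -0.9511).
Then the next iterate is (u, v)₁ = (1.7487, 1.5489).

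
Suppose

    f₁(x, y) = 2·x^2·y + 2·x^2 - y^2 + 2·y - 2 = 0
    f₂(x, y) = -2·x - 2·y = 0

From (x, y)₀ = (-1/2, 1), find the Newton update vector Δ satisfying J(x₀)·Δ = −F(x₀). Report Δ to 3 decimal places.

(-0.056, -0.444)

At (-1/2, 1): F = (0.000, -1.000).
Jacobian J = [[4·x·y + 4·x, 2·x^2 - 2·y + 2], [-2, -2]].
At the point, J = [[-4.000, 0.500], [-2.000, -2.000]] (det J = 9.000).
Solving J·Δ = −F gives Δ = (-0.056, -0.444).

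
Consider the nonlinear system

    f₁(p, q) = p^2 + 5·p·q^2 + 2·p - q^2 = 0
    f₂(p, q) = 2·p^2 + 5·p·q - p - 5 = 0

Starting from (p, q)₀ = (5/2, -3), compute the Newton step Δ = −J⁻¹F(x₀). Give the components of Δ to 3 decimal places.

(3.424, 4.244)

At (5/2, -3): F = (114.750, -32.500).
Jacobian J = [[2·p + 5·q^2 + 2, 10·p·q - 2·q], [4·p + 5·q - 1, 5·p]].
At the point, J = [[52.000, -69.000], [-6.000, 12.500]] (det J = 236.000).
Solving J·Δ = −F gives Δ = (3.424, 4.244).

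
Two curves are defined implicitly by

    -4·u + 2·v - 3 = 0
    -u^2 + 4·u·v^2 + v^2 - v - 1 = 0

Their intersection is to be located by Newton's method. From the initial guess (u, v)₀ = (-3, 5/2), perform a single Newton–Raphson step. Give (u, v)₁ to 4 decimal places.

At (-3, 5/2): F = (14.0000, -81.2500).
Jacobian J = [[-4, 2], [-2·u + 4·v^2, 8·u·v + 2·v - 1]].
At the point, J = [[-4.0000, 2.0000], [31.0000, -56.0000]] (det J = 162.0000).
Solving J·Δ = −F gives Δ = (3.8364, 0.6728).
Then the next iterate is (u, v)₁ = (0.8364, 3.1728).

(0.8364, 3.1728)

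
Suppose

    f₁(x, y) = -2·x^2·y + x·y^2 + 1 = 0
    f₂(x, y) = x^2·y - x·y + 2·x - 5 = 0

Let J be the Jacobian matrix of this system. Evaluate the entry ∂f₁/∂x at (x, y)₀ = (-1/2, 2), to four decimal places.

∂f₁/∂x = -4·x·y + y^2.
At (-1/2, 2) this is 8.0000.

8.0000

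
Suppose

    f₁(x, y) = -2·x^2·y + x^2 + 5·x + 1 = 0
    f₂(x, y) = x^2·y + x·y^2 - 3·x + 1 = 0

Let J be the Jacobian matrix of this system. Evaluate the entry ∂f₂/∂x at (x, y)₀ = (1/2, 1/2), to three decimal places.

-2.250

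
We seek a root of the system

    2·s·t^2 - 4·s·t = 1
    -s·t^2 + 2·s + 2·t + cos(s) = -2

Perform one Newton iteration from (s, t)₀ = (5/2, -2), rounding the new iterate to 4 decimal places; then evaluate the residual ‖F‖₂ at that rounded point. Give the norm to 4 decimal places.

At (5/2, -2): F = (39.0000, -7.801144).
Jacobian J = [[2·t^2 - 4·t, 4·s·t - 4·s], [-t^2 - sin(s) + 2, -2·s·t + 2]].
At the point, J = [[16.0000, -30.0000], [-2.598472, 12.0000]] (det J = 114.045836).
Solving J·Δ = −F gives Δ = (-2.0515, 0.2059).
Then the next iterate is (s, t)₁ = (0.4485, -1.7941).
Re-evaluating at (0.4485, -1.7941): F = (5.105874, -1.233731), so ‖F‖₂ = 5.2528.

5.2528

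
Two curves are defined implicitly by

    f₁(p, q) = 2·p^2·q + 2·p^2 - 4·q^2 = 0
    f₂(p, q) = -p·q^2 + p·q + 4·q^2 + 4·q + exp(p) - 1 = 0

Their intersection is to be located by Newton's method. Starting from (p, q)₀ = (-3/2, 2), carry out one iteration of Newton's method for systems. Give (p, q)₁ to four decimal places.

At (-3/2, 2): F = (-2.5000, 26.223130).
Jacobian J = [[4·p·q + 4·p, 2·p^2 - 8·q], [-q^2 + q + exp(p), -2·p·q + p + 8·q + 4]].
At the point, J = [[-18.0000, -11.5000], [-1.776870, 24.5000]] (det J = -461.434003).
Solving J·Δ = −F gives Δ = (0.5208, -1.0326).
Then the next iterate is (p, q)₁ = (-0.9792, 0.9674).

(-0.9792, 0.9674)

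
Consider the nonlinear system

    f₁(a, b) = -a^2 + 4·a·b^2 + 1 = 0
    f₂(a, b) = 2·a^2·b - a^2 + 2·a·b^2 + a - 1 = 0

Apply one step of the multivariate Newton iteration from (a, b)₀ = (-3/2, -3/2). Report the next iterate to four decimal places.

(-0.6544, -1.2443)

At (-3/2, -3/2): F = (-14.7500, -18.2500).
Jacobian J = [[-2·a + 4·b^2, 8·a·b], [4·a·b - 2·a + 2·b^2 + 1, 2·a^2 + 4·a·b]].
At the point, J = [[12.0000, 18.0000], [17.5000, 13.5000]] (det J = -153.0000).
Solving J·Δ = −F gives Δ = (0.8456, 0.2557).
Then the next iterate is (a, b)₁ = (-0.6544, -1.2443).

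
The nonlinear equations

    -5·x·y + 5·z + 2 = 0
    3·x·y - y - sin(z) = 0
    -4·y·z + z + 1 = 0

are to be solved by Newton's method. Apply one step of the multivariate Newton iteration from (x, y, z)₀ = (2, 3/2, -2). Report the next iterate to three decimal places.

At (2, 3/2, -2): F = (-23.000, 8.40930, 11.000).
Jacobian J = [[-5·y, -5·x, 5], [3·y, 3·x - 1, -cos(z)], [0, -4·z, -4·y + 1]].
At the point, J = [[-7.500, -10.000, 5.000], [4.500, 5.000, 0.41615], [0.000, 8.000, -5.000]] (det J = 167.46881).
Solving J·Δ = −F gives Δ = (-1.473, -0.476, 1.439).
Then the next iterate is (x, y, z)₁ = (0.527, 1.024, -0.561).

(0.527, 1.024, -0.561)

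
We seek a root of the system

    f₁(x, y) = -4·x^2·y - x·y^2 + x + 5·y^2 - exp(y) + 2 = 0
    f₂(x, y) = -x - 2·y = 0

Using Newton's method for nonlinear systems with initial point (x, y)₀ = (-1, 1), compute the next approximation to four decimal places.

(-0.5598, 0.2799)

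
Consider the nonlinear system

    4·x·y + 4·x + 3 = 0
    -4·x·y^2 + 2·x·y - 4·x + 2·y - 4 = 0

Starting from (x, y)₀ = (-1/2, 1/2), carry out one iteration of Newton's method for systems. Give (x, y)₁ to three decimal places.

(-0.300, 1.100)

At (-1/2, 1/2): F = (0.000, -1.000).
Jacobian J = [[4·y + 4, 4·x], [-4·y^2 + 2·y - 4, -8·x·y + 2·x + 2]].
At the point, J = [[6.000, -2.000], [-4.000, 3.000]] (det J = 10.000).
Solving J·Δ = −F gives Δ = (0.200, 0.600).
Then the next iterate is (x, y)₁ = (-0.300, 1.100).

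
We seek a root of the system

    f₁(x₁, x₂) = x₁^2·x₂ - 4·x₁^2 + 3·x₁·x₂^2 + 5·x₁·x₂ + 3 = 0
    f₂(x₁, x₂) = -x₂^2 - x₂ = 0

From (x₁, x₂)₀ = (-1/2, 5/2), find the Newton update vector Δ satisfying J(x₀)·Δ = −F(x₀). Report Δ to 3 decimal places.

(-0.037, -1.458)

At (-1/2, 5/2): F = (-13.000, -8.750).
Jacobian J = [[2·x₁·x₂ - 8·x₁ + 3·x₂^2 + 5·x₂, x₁^2 + 6·x₁·x₂ + 5·x₁], [0, -2·x₂ - 1]].
At the point, J = [[32.750, -9.750], [0.000, -6.000]] (det J = -196.500).
Solving J·Δ = −F gives Δ = (-0.037, -1.458).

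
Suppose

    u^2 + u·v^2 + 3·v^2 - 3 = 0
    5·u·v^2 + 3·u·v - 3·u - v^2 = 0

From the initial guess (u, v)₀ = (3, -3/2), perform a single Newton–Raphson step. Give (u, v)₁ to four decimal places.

At (3, -3/2): F = (19.5000, 9.0000).
Jacobian J = [[2·u + v^2, 2·u·v + 6·v], [5·v^2 + 3·v - 3, 10·u·v + 3·u - 2·v]].
At the point, J = [[8.2500, -18.0000], [3.7500, -33.0000]] (det J = -204.7500).
Solving J·Δ = −F gives Δ = (-2.3516, 0.0055).
Then the next iterate is (u, v)₁ = (0.6484, -1.4945).

(0.6484, -1.4945)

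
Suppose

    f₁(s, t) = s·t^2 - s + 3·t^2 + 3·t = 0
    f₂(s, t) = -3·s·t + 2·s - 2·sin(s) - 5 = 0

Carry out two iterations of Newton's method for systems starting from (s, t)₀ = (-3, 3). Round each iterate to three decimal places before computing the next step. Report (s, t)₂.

(7.776, -0.118)

At (-3, 3): F = (12.000, 16.28224).
Jacobian J = [[t^2 - 1, 2·s·t + 6·t + 3], [-3·t - 2·cos(s) + 2, -3·s]].
At the point, J = [[8.000, 3.000], [-5.02002, 9.000]] (det J = 87.06005).
Solving J·Δ = −F gives Δ = (-0.679, -2.188).
Then the next iterate is (s, t)₁ = (-3.679, 0.812).
Round to (-3.679, 0.812) and repeat: F = (5.66731, -4.41978), J = [[-0.34066, 1.89730], [1.28208, 11.037]].
Δ = (11.455, -0.930), so (s, t)₂ = (7.776, -0.118).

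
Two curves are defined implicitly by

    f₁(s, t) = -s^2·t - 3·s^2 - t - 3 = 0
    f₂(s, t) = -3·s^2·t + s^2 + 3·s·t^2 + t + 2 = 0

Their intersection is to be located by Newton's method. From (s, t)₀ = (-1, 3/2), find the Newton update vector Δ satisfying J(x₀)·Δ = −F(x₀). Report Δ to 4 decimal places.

(1.1958, 0.8811)

At (-1, 3/2): F = (-9.0000, -6.7500).
Jacobian J = [[-2·s·t - 6·s, -s^2 - 1], [-6·s·t + 2·s + 3·t^2, -3·s^2 + 6·s·t + 1]].
At the point, J = [[9.0000, -2.0000], [13.7500, -11.0000]] (det J = -71.5000).
Solving J·Δ = −F gives Δ = (1.1958, 0.8811).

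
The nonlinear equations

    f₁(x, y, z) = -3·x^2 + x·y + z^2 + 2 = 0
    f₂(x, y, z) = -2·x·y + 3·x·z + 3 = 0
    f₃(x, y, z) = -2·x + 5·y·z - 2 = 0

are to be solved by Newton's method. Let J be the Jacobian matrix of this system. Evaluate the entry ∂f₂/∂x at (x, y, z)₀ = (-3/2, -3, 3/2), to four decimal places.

10.5000

∂f₂/∂x = -2·y + 3·z.
At (-3/2, -3, 3/2) this is 10.5000.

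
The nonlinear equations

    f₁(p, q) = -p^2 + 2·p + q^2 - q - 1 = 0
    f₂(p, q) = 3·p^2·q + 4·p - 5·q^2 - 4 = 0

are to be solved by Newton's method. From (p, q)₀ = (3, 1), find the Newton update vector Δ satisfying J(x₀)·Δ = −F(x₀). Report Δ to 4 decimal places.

(-1.0889, -0.3556)

At (3, 1): F = (-4.0000, 30.0000).
Jacobian J = [[-2·p + 2, 2·q - 1], [6·p·q + 4, 3·p^2 - 10·q]].
At the point, J = [[-4.0000, 1.0000], [22.0000, 17.0000]] (det J = -90.0000).
Solving J·Δ = −F gives Δ = (-1.0889, -0.3556).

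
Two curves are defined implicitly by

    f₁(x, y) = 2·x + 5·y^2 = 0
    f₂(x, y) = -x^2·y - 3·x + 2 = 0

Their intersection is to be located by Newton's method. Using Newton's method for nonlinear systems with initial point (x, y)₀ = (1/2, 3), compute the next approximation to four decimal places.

(0.5223, 1.4652)

At (1/2, 3): F = (46.0000, -0.2500).
Jacobian J = [[2, 10·y], [-2·x·y - 3, -x^2]].
At the point, J = [[2.0000, 30.0000], [-6.0000, -0.2500]] (det J = 179.5000).
Solving J·Δ = −F gives Δ = (0.0223, -1.5348).
Then the next iterate is (x, y)₁ = (0.5223, 1.4652).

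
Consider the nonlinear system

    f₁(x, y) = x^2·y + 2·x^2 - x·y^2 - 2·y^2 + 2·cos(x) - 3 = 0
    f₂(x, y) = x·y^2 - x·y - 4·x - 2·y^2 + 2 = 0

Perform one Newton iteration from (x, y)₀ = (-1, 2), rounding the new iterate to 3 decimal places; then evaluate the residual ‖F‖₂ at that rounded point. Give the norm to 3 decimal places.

0.390

At (-1, 2): F = (-1.91940, -4.000).
Jacobian J = [[2·x·y + 4·x - y^2 - 2·sin(x), x^2 - 2·x·y - 4·y], [y^2 - y - 4, 2·x·y - x - 4·y]].
At the point, J = [[-10.31706, -3.000], [-2.000, -11.000]] (det J = 107.48764).
Solving J·Δ = −F gives Δ = (-0.085, -0.348).
Then the next iterate is (x, y)₁ = (-1.085, 1.652).
Re-evaluating at (-1.085, 1.652): F = (-0.26408, -0.28687), so ‖F‖₂ = 0.390.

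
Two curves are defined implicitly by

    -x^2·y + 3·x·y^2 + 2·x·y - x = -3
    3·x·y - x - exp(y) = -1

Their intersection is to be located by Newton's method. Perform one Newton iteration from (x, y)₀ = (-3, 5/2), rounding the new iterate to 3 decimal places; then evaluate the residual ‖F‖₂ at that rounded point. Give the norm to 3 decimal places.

21.427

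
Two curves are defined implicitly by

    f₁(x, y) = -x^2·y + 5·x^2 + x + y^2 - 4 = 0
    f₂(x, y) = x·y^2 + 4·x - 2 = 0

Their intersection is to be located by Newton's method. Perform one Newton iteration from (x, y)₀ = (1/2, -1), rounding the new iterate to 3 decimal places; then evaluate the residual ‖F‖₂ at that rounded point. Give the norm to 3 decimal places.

At (1/2, -1): F = (-1.000, 0.500).
Jacobian J = [[-2·x·y + 10·x + 1, -x^2 + 2·y], [y^2 + 4, 2·x·y]].
At the point, J = [[7.000, -2.250], [5.000, -1.000]] (det J = 4.250).
Solving J·Δ = −F gives Δ = (-0.500, -2.000).
Then the next iterate is (x, y)₁ = (0.000, -3.000).
Re-evaluating at (0.000, -3.000): F = (5.000, -2.000), so ‖F‖₂ = 5.385.

5.385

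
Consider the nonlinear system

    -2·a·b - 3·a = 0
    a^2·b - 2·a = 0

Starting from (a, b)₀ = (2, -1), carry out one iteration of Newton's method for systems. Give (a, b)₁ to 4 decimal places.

At (2, -1): F = (-2.0000, -8.0000).
Jacobian J = [[-2·b - 3, -2·a], [2·a·b - 2, a^2]].
At the point, J = [[-1.0000, -4.0000], [-6.0000, 4.0000]] (det J = -28.0000).
Solving J·Δ = −F gives Δ = (-1.4286, -0.1429).
Then the next iterate is (a, b)₁ = (0.5714, -1.1429).

(0.5714, -1.1429)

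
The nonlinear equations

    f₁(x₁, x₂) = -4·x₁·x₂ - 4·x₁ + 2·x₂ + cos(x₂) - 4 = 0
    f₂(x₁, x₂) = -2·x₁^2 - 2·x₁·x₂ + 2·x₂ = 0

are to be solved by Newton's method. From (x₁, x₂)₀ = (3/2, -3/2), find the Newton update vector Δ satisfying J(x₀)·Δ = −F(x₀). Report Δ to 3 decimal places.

At (3/2, -3/2): F = (-3.92926, -3.000).
Jacobian J = [[-4·x₂ - 4, -4·x₁ - sin(x₂) + 2], [-4·x₁ - 2·x₂, -2·x₁ + 2]].
At the point, J = [[2.000, -3.00251], [-3.000, -1.000]] (det J = -11.00752).
Solving J·Δ = −F gives Δ = (-0.461, -1.616).

(-0.461, -1.616)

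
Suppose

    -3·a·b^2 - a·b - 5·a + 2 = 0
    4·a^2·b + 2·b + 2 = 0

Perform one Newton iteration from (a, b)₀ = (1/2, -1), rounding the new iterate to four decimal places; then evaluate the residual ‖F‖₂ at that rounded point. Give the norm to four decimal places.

At (1/2, -1): F = (-1.5000, -1.0000).
Jacobian J = [[-3·b^2 - b - 5, -6·a·b - a], [8·a·b, 4·a^2 + 2]].
At the point, J = [[-7.0000, 2.5000], [-4.0000, 3.0000]] (det J = -11.0000).
Solving J·Δ = −F gives Δ = (-0.1818, 0.0909).
Then the next iterate is (a, b)₁ = (0.3182, -0.9091).
Re-evaluating at (0.3182, -0.9091): F = (-0.090666, -0.186390), so ‖F‖₂ = 0.2073.

0.2073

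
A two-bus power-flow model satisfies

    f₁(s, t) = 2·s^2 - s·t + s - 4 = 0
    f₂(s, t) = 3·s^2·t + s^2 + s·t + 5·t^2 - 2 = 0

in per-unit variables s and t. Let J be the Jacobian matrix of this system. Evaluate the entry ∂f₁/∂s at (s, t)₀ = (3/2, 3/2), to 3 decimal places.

∂f₁/∂s = 4·s - t + 1.
At (3/2, 3/2) this is 5.500.

5.500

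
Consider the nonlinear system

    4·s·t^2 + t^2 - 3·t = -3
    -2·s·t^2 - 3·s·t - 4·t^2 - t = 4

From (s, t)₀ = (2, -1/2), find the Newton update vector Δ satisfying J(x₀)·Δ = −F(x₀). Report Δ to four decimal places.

(1.7885, 0.7115)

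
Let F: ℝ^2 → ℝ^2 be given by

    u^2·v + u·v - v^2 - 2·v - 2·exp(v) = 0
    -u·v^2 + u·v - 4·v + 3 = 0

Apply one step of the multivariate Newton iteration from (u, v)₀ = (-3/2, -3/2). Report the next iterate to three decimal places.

At (-3/2, -3/2): F = (-0.82126, 14.625).
Jacobian J = [[2·u·v + v, u^2 + u - 2·v - 2·exp(v) - 2], [-v^2 + v, -2·u·v + u - 4]].
At the point, J = [[3.000, 1.30374], [-3.750, -10.000]] (det J = -25.11098).
Solving J·Δ = −F gives Δ = (-0.432, 1.625).
Then the next iterate is (u, v)₁ = (-1.932, 0.125).

(-1.932, 0.125)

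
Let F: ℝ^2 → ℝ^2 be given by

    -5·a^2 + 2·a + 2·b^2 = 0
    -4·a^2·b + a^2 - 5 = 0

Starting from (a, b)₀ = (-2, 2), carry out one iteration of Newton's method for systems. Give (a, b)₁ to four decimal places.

At (-2, 2): F = (-16.0000, -33.0000).
Jacobian J = [[-10·a + 2, 4·b], [-8·a·b + 2·a, -4·a^2]].
At the point, J = [[22.0000, 8.0000], [28.0000, -16.0000]] (det J = -576.0000).
Solving J·Δ = −F gives Δ = (0.9028, -0.4826).
Then the next iterate is (a, b)₁ = (-1.0972, 1.5174).

(-1.0972, 1.5174)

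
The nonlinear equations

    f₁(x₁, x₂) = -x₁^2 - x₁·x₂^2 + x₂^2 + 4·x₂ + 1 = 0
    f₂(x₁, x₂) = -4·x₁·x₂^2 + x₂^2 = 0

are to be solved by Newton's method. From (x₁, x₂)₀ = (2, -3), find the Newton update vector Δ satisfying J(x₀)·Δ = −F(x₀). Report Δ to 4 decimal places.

(-2.0323, -0.2419)

At (2, -3): F = (-24.0000, -63.0000).
Jacobian J = [[-2·x₁ - x₂^2, -2·x₁·x₂ + 2·x₂ + 4], [-4·x₂^2, -8·x₁·x₂ + 2·x₂]].
At the point, J = [[-13.0000, 10.0000], [-36.0000, 42.0000]] (det J = -186.0000).
Solving J·Δ = −F gives Δ = (-2.0323, -0.2419).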